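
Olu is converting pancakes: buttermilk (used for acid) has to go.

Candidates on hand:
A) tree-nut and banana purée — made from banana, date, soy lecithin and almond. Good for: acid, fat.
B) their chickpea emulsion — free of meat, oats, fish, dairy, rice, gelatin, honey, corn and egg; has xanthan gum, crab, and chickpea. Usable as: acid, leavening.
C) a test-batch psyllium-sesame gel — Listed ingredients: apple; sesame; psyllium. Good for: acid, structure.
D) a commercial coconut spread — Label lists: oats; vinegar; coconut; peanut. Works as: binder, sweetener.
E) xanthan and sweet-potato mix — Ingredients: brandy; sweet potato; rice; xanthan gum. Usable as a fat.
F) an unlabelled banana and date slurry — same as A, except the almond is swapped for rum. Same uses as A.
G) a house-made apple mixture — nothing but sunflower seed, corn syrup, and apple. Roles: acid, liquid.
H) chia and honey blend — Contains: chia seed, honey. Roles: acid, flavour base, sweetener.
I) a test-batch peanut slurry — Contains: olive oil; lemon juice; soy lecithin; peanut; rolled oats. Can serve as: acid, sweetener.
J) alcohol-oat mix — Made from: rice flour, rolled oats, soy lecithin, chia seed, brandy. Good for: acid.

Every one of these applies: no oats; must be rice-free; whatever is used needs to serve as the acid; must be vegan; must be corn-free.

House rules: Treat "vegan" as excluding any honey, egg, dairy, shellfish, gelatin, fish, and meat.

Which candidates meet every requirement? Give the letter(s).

A, C, F

A: no oats, no rice — keep
B: has crab, so not vegan — out
C: only sesame, psyllium, and apple; none excluded — valid
D: not usable as an acid; has oats, so not oat-free — reject
E: not usable as an acid; has rice, so not rice-free — no
F: rum and soy lecithin etc. — none of it excluded — valid
G: has corn syrup, so not corn-free — reject
H: has honey, so not vegan — reject
I: has rolled oats, so not oat-free — out
J: has rolled oats, so not oat-free; has rice flour, so not rice-free — no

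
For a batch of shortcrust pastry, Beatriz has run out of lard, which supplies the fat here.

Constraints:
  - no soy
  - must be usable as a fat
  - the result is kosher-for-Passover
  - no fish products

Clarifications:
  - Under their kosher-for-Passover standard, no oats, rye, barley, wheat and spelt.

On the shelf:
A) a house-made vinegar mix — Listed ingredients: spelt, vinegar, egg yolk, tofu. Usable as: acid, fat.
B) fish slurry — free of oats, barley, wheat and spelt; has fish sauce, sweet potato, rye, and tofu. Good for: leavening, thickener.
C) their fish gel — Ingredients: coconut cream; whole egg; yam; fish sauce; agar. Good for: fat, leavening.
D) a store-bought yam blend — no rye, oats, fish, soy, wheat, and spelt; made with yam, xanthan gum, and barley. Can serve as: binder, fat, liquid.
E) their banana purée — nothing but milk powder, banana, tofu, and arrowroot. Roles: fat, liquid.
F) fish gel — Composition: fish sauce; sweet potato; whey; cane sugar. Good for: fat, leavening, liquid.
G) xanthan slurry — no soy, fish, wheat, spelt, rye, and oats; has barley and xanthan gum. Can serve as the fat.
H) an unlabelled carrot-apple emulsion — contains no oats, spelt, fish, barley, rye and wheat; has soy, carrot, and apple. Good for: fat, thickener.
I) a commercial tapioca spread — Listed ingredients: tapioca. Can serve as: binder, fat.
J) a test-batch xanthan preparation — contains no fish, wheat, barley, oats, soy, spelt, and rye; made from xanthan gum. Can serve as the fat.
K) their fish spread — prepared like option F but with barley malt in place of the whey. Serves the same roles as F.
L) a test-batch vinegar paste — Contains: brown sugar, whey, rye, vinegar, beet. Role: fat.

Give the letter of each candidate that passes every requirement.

I, J

A: has spelt, so not kosher-for-Passover; has tofu, so not soy-free — no
B: not usable as a fat; has rye, so not kosher-for-Passover (and 2 more) — out
C: has fish sauce, so not fish-free — out
D: has barley, so not kosher-for-Passover — no
E: has tofu, so not soy-free — no
F: has fish sauce, so not fish-free — no
G: has barley, so not kosher-for-Passover — reject
H: has soy, so not soy-free — no
I: works as a fat, no fish, no soy — keep
J: no fish, no soy — keep
K: has barley malt, so not kosher-for-Passover; has fish sauce, so not fish-free — out
L: has rye, so not kosher-for-Passover — out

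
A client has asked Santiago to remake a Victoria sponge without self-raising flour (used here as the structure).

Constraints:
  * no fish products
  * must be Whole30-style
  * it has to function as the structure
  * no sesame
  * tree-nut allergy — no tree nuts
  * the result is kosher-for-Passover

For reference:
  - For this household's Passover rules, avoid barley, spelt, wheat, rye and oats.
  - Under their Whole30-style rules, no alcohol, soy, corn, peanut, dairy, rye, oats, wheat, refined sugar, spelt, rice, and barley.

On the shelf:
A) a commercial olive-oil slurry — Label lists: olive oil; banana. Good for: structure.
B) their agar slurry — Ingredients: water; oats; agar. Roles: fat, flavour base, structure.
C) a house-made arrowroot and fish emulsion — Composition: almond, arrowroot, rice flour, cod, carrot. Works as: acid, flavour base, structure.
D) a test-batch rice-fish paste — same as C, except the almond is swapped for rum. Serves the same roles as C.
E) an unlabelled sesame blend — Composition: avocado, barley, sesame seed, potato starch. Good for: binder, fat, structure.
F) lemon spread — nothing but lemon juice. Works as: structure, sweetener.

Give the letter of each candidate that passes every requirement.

A: works as a structure, no sesame, Whole30-style — OK
B: has oats, so not kosher-for-Passover; has oats, so not Whole30-style — out
C: has rice flour, so not Whole30-style; has cod, so not fish-free (and 1 more) — reject
D: has rum, so not Whole30-style; has cod, so not fish-free — reject
E: has barley, so not kosher-for-Passover; has barley, so not Whole30-style (and 1 more) — out
F: only lemon juice; none excluded — keep

A, F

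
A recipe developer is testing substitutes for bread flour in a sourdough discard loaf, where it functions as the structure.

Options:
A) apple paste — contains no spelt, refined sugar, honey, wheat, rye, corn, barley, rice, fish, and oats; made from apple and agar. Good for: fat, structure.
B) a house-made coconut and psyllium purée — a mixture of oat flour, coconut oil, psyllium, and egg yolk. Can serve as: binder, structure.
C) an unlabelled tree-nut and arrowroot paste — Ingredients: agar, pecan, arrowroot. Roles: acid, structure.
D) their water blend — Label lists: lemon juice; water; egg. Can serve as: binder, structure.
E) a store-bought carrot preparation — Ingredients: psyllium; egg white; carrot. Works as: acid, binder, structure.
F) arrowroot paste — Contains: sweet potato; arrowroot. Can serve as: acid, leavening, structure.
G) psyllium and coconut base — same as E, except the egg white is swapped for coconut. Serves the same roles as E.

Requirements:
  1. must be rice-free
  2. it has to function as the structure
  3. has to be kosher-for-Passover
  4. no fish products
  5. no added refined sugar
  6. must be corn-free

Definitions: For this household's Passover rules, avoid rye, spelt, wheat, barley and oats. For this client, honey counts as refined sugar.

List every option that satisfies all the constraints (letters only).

A, C, D, E, F, G

A: all constraints satisfied — OK
B: has oat flour, so not kosher-for-Passover — reject
C: only pecan, agar, and arrowroot; none excluded — valid
D: only egg, lemon juice, and water; none excluded — OK
E: only egg white, psyllium, and carrot; none excluded — OK
F: no-added-sugar, no corn — OK
G: kosher-for-Passover, no-added-sugar — OK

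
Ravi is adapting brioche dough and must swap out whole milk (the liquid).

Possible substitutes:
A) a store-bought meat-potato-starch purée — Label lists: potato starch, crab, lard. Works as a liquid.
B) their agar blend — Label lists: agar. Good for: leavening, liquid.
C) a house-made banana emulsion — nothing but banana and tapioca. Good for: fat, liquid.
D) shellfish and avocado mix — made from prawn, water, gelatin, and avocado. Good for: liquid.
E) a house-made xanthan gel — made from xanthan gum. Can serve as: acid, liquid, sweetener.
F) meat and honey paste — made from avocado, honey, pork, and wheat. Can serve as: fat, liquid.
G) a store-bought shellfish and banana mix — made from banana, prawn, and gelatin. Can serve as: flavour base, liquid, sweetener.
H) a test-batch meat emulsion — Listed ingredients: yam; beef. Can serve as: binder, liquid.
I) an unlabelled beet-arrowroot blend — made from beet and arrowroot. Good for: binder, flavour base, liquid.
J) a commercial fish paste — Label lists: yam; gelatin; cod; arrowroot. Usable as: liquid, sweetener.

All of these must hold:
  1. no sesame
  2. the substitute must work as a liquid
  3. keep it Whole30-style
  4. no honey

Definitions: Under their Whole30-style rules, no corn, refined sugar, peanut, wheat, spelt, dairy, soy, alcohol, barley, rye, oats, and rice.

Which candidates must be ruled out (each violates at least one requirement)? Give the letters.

A: works as a liquid, Whole30-style, no sesame — keep
B: works as a liquid, no honey, no sesame — OK
C: nothing on the exclusion list — valid
D: gelatin and prawn etc. — none of it excluded — valid
E: only xanthan gum; none excluded — keep
F: has wheat, so not Whole30-style; has honey, so not honey-free — reject
G: no honey, Whole30-style — keep
H: works as a liquid, no sesame, Whole30-style — OK
I: works as a liquid, no honey, Whole30-style — valid
J: Whole30-style, no sesame — valid

F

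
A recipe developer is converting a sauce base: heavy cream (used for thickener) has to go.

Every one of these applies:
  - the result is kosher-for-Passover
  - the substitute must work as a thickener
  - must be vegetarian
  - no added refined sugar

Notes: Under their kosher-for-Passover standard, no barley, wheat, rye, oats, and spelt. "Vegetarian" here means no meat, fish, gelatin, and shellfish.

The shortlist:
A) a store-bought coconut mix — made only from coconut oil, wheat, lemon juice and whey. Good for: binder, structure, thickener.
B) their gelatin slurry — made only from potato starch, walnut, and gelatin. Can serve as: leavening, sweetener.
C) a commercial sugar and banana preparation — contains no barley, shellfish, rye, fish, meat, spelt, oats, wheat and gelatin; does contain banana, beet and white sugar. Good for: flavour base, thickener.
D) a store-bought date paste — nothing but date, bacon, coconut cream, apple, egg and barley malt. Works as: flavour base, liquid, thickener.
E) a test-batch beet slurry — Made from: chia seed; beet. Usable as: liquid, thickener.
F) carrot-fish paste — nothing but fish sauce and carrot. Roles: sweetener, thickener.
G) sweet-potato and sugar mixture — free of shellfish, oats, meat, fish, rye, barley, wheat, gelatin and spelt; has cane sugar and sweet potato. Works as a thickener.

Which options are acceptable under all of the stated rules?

E

A: has wheat, so not kosher-for-Passover — out
B: not usable as a thickener; has gelatin, so not vegetarian — out
C: has white sugar, so not no-added-sugar — reject
D: has barley malt, so not kosher-for-Passover; has bacon, so not vegetarian — reject
E: nothing on the exclusion list — keep
F: has fish sauce, so not vegetarian — out
G: has cane sugar, so not no-added-sugar — no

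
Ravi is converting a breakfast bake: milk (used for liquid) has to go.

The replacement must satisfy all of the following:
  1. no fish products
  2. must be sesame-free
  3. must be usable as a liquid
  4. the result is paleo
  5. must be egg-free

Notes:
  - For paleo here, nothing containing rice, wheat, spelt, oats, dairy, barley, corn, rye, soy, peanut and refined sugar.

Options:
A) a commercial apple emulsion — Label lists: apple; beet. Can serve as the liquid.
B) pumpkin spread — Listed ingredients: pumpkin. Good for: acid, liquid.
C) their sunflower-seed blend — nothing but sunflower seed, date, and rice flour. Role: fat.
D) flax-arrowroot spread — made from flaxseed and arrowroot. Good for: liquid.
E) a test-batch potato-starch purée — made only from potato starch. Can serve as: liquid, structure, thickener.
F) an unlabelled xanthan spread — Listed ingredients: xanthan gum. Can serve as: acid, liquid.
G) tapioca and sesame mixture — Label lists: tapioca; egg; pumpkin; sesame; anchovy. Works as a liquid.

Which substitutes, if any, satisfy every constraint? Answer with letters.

A, B, D, E, F

A: works as a liquid, no sesame, no egg — OK
B: no egg, paleo — valid
C: not usable as a liquid; has rice flour, so not paleo — out
D: all constraints satisfied — OK
E: every rule checks out — valid
F: only xanthan gum; none excluded — OK
G: has egg, so not egg-free; has anchovy, so not fish-free (and 1 more) — reject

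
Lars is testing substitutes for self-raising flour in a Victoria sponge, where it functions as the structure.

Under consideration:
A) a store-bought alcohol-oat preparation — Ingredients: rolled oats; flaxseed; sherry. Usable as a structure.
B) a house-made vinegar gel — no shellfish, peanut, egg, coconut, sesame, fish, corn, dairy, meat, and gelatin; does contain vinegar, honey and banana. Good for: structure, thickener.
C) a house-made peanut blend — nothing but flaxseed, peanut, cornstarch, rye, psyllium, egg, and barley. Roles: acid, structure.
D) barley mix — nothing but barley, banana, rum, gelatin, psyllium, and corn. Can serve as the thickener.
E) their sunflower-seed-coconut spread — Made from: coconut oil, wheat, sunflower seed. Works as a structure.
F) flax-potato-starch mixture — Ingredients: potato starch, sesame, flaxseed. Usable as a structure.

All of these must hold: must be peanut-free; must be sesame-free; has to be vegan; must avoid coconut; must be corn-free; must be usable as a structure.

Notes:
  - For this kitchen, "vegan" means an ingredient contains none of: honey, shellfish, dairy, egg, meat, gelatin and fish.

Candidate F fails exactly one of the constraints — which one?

sesame-free

usable as a structure: satisfied
vegan: satisfied
peanut-free: satisfied
corn-free: satisfied
coconut-free: satisfied
sesame-free: has sesame — fails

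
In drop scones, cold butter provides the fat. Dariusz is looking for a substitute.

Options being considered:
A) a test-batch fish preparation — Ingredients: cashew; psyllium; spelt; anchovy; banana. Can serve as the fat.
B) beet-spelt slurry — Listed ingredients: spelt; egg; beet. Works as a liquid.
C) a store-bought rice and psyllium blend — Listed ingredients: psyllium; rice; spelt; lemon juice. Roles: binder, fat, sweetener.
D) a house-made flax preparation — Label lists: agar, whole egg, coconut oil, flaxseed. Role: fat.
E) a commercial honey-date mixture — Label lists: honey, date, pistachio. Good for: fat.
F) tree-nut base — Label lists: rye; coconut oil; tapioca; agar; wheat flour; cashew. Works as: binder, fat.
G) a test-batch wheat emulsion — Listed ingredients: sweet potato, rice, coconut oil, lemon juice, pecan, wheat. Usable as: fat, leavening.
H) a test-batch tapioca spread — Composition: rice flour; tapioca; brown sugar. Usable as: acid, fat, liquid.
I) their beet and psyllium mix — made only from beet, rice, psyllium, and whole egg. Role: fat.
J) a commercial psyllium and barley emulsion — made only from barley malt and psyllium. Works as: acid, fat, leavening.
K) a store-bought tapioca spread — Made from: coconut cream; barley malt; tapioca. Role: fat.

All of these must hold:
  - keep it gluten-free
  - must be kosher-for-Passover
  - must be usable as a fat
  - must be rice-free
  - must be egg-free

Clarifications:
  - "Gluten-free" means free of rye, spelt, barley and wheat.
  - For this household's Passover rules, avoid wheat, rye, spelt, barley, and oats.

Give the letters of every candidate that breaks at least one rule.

A: has spelt, so not gluten-free; has spelt, so not kosher-for-Passover — no
B: not usable as a fat; has spelt, so not gluten-free (and 2 more) — no
C: has spelt, so not gluten-free; has spelt, so not kosher-for-Passover (and 1 more) — out
D: has whole egg, so not egg-free — out
E: every rule checks out — keep
F: has rye, so not gluten-free; has rye, so not kosher-for-Passover — no
G: has wheat, so not gluten-free; has wheat, so not kosher-for-Passover (and 1 more) — no
H: has rice flour, so not rice-free — no
I: has rice, so not rice-free; has whole egg, so not egg-free — reject
J: has barley malt, so not gluten-free; has barley malt, so not kosher-for-Passover — out
K: has barley malt, so not gluten-free; has barley malt, so not kosher-for-Passover — out

A, B, C, D, F, G, H, I, J, K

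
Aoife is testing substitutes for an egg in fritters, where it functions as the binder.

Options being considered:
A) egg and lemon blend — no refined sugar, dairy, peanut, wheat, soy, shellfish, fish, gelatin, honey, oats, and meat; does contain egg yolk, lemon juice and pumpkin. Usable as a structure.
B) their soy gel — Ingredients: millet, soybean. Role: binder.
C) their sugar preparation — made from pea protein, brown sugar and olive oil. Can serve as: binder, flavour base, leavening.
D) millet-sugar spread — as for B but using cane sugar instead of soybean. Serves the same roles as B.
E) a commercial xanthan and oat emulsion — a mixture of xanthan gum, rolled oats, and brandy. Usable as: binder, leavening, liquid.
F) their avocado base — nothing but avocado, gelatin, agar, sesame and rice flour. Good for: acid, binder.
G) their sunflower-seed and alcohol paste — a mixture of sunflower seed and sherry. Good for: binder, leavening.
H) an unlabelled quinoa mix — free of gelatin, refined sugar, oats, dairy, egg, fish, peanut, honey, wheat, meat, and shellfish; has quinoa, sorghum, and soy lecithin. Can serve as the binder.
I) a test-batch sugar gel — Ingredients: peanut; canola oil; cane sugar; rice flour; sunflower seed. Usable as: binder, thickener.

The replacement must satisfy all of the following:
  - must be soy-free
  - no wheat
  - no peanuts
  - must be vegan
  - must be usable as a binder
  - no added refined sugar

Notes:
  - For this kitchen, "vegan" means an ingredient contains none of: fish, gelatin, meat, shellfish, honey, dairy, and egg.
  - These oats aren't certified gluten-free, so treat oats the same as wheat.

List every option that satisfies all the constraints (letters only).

A: not usable as a binder; has egg yolk, so not vegan — reject
B: has soybean, so not soy-free — out
C: has brown sugar, so not no-added-sugar — no
D: has cane sugar, so not no-added-sugar — no
E: has rolled oats, so not wheat-free — reject
F: has gelatin, so not vegan — no
G: only sherry and sunflower seed; none excluded — valid
H: has soy lecithin, so not soy-free — no
I: has cane sugar, so not no-added-sugar; has peanut, so not peanut-free — no

G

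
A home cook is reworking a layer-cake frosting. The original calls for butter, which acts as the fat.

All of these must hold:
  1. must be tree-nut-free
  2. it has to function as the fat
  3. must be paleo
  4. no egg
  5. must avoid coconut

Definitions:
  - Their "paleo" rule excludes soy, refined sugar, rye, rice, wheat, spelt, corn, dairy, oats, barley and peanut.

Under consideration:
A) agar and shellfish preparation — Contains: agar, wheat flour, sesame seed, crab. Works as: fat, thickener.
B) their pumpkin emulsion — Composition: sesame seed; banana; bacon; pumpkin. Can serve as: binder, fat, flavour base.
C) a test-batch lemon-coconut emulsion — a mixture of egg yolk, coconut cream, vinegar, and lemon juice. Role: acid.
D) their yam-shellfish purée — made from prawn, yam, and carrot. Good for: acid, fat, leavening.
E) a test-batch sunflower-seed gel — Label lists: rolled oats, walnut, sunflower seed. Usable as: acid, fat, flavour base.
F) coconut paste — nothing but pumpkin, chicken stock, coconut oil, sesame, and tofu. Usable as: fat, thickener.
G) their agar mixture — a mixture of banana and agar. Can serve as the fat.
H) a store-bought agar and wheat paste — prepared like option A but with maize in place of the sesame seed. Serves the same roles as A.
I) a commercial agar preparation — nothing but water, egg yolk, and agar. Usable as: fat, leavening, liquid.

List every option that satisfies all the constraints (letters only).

A: has wheat flour, so not paleo — reject
B: paleo, no tree nuts — valid
C: not usable as a fat; has egg yolk, so not egg-free (and 1 more) — reject
D: every rule checks out — valid
E: has rolled oats, so not paleo; has walnut, so not tree-nut-free — out
F: has tofu, so not paleo; has coconut oil, so not coconut-free — out
G: only agar and banana; none excluded — OK
H: has maize, so not paleo — reject
I: has egg yolk, so not egg-free — reject

B, D, G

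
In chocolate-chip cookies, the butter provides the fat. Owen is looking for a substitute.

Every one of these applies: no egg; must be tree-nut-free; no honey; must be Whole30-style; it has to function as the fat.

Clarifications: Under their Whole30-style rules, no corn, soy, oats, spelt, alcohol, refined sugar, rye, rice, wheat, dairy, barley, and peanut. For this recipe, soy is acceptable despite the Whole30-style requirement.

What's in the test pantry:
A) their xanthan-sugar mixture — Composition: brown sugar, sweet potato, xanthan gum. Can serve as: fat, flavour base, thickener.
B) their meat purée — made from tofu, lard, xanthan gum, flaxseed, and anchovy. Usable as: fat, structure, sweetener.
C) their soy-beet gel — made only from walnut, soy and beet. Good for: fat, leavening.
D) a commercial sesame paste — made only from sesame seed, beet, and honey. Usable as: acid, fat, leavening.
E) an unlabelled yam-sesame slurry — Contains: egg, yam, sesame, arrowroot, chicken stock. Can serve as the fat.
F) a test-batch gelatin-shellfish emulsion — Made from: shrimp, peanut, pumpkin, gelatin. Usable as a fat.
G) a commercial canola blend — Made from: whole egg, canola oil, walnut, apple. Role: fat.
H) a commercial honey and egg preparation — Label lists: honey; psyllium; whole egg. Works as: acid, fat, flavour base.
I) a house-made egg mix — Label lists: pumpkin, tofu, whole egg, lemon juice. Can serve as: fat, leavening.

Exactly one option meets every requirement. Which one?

A: has brown sugar, so not Whole30-style — no
B: soy is permitted under the Whole30-style carve-out; nothing else excluded — valid
C: has walnut, so not tree-nut-free — out
D: has honey, so not honey-free — out
E: has egg, so not egg-free — out
F: has peanut, so not Whole30-style — no
G: has walnut, so not tree-nut-free; has whole egg, so not egg-free — no
H: has honey, so not honey-free; has whole egg, so not egg-free — out
I: has whole egg, so not egg-free — out

B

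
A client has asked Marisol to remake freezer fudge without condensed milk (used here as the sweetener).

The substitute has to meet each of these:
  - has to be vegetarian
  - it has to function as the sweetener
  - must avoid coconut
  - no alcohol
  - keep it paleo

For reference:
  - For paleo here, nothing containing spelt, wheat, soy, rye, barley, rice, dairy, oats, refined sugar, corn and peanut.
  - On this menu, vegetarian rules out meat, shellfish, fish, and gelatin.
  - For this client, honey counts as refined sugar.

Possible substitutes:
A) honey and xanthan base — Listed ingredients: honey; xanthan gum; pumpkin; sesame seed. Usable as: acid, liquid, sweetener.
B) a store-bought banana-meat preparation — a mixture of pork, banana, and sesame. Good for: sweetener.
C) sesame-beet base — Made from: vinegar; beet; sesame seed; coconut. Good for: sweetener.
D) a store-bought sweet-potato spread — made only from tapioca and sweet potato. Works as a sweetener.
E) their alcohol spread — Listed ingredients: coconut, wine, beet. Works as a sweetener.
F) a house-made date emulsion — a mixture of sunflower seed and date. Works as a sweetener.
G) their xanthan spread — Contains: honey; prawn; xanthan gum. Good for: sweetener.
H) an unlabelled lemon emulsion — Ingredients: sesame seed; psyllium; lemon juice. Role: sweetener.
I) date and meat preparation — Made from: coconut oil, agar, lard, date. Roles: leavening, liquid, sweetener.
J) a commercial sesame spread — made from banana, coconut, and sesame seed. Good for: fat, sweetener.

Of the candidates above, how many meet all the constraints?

A: has honey, so not paleo — reject
B: has pork, so not vegetarian — no
C: has coconut, so not coconut-free — out
D: no coconut, vegetarian — OK
E: has coconut, so not coconut-free; has wine, so not alcohol-free — out
F: no coconut, vegetarian — keep
G: has honey, so not paleo; has prawn, so not vegetarian — no
H: only sesame seed, lemon juice and psyllium; none excluded — keep
I: has lard, so not vegetarian; has coconut oil, so not coconut-free — reject
J: has coconut, so not coconut-free — out

3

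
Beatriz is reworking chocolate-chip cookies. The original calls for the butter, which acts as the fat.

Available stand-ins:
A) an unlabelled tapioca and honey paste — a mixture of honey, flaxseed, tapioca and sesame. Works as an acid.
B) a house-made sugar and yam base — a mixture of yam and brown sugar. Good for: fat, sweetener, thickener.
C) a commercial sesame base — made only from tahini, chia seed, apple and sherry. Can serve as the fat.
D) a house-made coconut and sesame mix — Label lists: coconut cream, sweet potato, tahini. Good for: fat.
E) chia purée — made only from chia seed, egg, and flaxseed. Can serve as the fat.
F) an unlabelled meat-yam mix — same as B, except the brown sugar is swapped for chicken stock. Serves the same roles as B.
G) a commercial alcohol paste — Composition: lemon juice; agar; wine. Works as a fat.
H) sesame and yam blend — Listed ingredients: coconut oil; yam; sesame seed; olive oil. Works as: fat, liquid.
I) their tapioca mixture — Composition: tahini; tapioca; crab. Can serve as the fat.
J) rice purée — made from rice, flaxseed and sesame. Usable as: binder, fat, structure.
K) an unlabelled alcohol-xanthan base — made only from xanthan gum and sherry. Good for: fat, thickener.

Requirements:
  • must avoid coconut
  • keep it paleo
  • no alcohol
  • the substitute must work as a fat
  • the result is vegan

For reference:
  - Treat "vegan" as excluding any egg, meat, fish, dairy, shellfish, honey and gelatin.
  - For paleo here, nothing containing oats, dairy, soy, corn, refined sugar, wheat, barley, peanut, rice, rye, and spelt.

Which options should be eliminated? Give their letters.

A, B, C, D, E, F, G, H, I, J, K

A: not usable as a fat; has honey, so not vegan — reject
B: has brown sugar, so not paleo — reject
C: has sherry, so not alcohol-free — reject
D: has coconut cream, so not coconut-free — reject
E: has egg, so not vegan — reject
F: has chicken stock, so not vegan — no
G: has wine, so not alcohol-free — reject
H: has coconut oil, so not coconut-free — reject
I: has crab, so not vegan — reject
J: has rice, so not paleo — reject
K: has sherry, so not alcohol-free — no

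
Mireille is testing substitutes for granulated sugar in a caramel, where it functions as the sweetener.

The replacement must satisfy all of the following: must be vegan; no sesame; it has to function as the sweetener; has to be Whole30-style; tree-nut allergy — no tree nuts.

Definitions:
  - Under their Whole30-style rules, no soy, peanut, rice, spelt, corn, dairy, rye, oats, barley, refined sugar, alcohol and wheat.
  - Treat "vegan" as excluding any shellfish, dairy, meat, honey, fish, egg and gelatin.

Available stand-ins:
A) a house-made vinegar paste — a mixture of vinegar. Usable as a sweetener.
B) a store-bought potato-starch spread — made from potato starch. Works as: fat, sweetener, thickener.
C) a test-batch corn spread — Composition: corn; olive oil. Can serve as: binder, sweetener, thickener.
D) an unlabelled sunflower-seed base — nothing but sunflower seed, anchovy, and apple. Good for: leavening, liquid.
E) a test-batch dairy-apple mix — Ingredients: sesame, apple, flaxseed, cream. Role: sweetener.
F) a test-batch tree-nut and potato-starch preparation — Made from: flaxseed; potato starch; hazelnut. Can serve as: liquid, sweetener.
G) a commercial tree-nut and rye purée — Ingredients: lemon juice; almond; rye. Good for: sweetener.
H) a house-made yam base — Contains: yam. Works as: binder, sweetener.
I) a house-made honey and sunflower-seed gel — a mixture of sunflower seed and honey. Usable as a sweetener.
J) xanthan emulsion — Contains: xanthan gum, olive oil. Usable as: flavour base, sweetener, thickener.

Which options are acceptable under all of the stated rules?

A, B, H, J

A: works as a sweetener, Whole30-style, vegan — OK
B: every rule checks out — keep
C: has corn, so not Whole30-style — reject
D: not usable as a sweetener; has anchovy, so not vegan — reject
E: has cream, so not Whole30-style; has cream, so not vegan (and 1 more) — reject
F: has hazelnut, so not tree-nut-free — reject
G: has rye, so not Whole30-style; has almond, so not tree-nut-free — reject
H: works as a sweetener, no sesame, no tree nuts — keep
I: has honey, so not vegan — no
J: only xanthan gum and olive oil; none excluded — valid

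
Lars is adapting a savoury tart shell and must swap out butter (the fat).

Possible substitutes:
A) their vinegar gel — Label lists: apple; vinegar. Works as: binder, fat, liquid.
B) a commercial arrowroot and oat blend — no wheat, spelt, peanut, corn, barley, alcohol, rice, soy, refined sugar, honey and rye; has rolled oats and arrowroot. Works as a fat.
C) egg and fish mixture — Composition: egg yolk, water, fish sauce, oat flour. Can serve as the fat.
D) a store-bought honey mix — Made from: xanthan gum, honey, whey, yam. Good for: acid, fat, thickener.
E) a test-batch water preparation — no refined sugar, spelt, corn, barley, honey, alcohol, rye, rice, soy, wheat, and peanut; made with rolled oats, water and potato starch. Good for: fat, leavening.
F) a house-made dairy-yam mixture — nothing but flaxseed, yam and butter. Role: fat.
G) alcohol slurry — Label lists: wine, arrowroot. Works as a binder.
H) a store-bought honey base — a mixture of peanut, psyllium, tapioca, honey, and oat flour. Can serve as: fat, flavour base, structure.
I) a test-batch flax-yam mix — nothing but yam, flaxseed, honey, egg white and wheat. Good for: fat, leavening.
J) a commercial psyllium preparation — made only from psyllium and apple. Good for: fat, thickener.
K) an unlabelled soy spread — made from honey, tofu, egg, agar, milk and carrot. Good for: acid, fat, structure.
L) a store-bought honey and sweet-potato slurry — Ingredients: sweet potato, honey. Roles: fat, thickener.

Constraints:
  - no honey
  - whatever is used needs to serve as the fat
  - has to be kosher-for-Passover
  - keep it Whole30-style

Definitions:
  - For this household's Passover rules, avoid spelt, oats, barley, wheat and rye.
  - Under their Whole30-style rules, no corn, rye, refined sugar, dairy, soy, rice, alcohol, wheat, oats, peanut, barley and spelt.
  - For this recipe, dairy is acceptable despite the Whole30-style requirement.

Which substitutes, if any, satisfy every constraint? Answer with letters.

A: only vinegar and apple; none excluded — OK
B: has rolled oats, so not kosher-for-Passover; has rolled oats, so not Whole30-style — no
C: has oat flour, so not kosher-for-Passover; has oat flour, so not Whole30-style — out
D: has honey, so not honey-free — no
E: has rolled oats, so not kosher-for-Passover; has rolled oats, so not Whole30-style — out
F: dairy is permitted under the Whole30-style carve-out; nothing else excluded — OK
G: not usable as a fat; has wine, so not Whole30-style — reject
H: has oat flour, so not kosher-for-Passover; has oat flour, so not Whole30-style (and 1 more) — no
I: has wheat, so not kosher-for-Passover; has wheat, so not Whole30-style (and 1 more) — out
J: only apple and psyllium; none excluded — valid
K: has tofu, so not Whole30-style; has honey, so not honey-free — out
L: has honey, so not honey-free — no

A, F, J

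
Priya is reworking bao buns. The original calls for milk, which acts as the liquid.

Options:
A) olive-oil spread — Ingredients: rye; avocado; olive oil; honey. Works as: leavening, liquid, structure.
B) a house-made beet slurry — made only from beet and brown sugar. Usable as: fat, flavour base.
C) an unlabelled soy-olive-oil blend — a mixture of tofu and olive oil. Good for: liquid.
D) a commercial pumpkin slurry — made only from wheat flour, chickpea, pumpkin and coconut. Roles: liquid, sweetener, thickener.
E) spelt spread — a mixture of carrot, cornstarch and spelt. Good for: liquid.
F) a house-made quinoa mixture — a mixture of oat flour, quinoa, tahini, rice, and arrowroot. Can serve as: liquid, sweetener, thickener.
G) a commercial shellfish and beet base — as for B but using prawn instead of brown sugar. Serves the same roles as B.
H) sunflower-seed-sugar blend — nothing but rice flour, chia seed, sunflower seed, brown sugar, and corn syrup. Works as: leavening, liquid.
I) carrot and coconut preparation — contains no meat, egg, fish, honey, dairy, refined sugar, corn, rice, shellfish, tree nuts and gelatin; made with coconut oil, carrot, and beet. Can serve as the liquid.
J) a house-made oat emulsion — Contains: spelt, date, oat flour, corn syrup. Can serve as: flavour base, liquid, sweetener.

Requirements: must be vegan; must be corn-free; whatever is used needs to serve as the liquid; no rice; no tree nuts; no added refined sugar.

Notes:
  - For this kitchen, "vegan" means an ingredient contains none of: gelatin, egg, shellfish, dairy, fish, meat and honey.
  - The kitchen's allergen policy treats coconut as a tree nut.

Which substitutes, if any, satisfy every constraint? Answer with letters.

A: has honey, so not vegan — out
B: not usable as a liquid; has brown sugar, so not no-added-sugar — out
C: only tofu and olive oil; none excluded — valid
D: has coconut, so not tree-nut-free — no
E: has cornstarch, so not corn-free — out
F: has rice, so not rice-free — no
G: not usable as a liquid; has prawn, so not vegan — reject
H: has brown sugar, so not no-added-sugar; has corn syrup, so not corn-free (and 1 more) — no
I: has coconut oil, so not tree-nut-free — no
J: has corn syrup, so not corn-free — out

C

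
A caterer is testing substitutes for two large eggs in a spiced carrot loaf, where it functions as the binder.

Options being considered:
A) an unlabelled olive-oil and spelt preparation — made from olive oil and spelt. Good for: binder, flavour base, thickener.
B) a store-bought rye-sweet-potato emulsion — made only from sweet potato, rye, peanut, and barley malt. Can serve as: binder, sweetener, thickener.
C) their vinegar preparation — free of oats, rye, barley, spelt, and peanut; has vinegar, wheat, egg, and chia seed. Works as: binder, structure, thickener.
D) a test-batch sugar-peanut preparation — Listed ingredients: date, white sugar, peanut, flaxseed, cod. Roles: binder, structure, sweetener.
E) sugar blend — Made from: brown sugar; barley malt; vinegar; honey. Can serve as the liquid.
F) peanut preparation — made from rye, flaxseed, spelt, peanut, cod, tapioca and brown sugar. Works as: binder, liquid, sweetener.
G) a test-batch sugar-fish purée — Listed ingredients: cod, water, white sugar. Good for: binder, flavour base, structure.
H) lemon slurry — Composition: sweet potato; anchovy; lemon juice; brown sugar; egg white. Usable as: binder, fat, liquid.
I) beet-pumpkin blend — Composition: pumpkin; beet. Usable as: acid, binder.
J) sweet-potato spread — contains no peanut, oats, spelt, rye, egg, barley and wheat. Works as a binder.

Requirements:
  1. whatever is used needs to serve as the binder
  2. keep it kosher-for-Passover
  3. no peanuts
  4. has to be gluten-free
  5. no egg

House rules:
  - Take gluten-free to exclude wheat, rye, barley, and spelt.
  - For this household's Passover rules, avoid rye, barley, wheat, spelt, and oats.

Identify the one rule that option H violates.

usable as a binder: satisfied
gluten-free: satisfied
kosher-for-Passover: satisfied
egg-free: has egg white — fails
peanut-free: satisfied

egg-free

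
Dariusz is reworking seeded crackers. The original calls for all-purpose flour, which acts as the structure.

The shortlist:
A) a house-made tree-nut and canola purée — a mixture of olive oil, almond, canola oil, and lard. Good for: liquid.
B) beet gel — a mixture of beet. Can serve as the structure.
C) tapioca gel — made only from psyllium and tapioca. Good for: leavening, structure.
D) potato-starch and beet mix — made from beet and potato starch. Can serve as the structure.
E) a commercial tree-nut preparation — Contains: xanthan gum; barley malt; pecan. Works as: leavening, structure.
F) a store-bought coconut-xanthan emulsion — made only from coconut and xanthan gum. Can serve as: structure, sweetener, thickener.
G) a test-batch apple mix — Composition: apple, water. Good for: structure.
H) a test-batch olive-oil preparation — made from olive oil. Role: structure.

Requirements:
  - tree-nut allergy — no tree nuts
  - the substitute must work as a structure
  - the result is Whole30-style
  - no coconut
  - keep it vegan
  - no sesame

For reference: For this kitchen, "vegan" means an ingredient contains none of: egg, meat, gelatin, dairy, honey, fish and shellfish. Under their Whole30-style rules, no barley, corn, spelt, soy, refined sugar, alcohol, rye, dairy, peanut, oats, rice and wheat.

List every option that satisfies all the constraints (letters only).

B, C, D, G, H

A: not usable as a structure; has lard, so not vegan (and 1 more) — no
B: only beet; none excluded — OK
C: works as a structure, no sesame, no tree nuts — valid
D: no sesame, Whole30-style — valid
E: has barley malt, so not Whole30-style; has pecan, so not tree-nut-free — no
F: has coconut, so not coconut-free — reject
G: only apple and water; none excluded — OK
H: only olive oil; none excluded — keep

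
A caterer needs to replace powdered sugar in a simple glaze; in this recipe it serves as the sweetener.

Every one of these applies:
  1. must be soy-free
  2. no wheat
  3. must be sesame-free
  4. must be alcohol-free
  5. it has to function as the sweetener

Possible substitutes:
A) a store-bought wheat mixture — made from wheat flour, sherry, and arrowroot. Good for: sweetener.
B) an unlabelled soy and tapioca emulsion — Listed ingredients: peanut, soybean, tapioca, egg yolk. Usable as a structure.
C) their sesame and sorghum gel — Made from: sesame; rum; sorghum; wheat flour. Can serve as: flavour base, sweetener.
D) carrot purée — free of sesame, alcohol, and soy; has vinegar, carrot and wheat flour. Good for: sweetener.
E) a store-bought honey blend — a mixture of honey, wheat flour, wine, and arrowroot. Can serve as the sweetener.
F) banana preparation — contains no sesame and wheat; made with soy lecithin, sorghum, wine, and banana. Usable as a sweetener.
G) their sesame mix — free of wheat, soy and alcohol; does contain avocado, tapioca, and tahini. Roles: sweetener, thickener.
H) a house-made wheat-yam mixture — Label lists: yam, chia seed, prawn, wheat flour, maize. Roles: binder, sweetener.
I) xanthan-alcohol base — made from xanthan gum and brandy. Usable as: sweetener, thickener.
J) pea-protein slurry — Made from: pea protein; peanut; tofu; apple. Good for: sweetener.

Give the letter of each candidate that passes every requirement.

A: has sherry, so not alcohol-free; has wheat flour, so not wheat-free — no
B: not usable as a sweetener; has soybean, so not soy-free — out
C: has rum, so not alcohol-free; has sesame, so not sesame-free (and 1 more) — no
D: has wheat flour, so not wheat-free — no
E: has wine, so not alcohol-free; has wheat flour, so not wheat-free — reject
F: has wine, so not alcohol-free; has soy lecithin, so not soy-free — out
G: has tahini, so not sesame-free — no
H: has wheat flour, so not wheat-free — reject
I: has brandy, so not alcohol-free — no
J: has tofu, so not soy-free — reject

none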